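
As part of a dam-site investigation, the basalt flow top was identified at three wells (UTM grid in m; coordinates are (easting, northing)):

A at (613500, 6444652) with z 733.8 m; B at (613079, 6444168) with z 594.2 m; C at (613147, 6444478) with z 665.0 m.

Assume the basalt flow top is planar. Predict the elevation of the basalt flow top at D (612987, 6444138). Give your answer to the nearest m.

Let the plane be z = a·E + b·N + c.
B−A: −421a − 484b = −139.6;  C−A: −353a − 174b = −68.8.
Solving gives a = 0.09230517, b = 0.20813951.
Then c = 733.8 − a·613500 − b·6444652 = −1397282.14.
At (612987, 6444138): z = 56581.9 + 1341279.7 − 1397282.14 = 579.5 m.

579 m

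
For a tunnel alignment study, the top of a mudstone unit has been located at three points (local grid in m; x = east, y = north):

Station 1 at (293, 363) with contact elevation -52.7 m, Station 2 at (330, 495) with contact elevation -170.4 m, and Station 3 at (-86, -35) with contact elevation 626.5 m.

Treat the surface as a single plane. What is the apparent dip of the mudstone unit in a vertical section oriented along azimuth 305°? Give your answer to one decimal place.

Let the plane be z = a·x + b·y + c.
Station 2−Station 1: 37a + 132b = −117.7;  Station 3−Station 1: −379a − 398b = 679.2.
Solving gives a = −1.21267, b = −0.55175.
Unit vector along 305° is (sin 305°, cos 305°) = (-0.8192, 0.5736).
Slope in that direction = a·(-0.8192) + b·(0.5736) = 0.67689.
Apparent dip = arctan|0.67689| = 34.1° (true dip is 53.1°, so apparent ≤ true as expected).

34.1°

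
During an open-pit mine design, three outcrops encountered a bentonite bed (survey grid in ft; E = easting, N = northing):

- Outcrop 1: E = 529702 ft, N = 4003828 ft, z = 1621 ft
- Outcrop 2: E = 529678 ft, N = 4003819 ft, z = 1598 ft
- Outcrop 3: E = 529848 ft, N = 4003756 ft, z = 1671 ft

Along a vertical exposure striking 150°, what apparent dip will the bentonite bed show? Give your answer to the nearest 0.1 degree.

Two edge vectors: Outcrop 1→Outcrop 2 = (-24, -9, -23), Outcrop 1→Outcrop 3 = (146, -72, 50).
Normal n = (Outcrop 1→Outcrop 2) × (Outcrop 1→Outcrop 3) = (-2106, -2158, 3042).
So ∂z/∂E = −n_x/n_z = 0.69231 and ∂z/∂N = −n_y/n_z = 0.70940.
Unit vector along 150° is (sin 150°, cos 150°) = (0.5000, -0.8660).
Slope in that direction = a·(0.5000) + b·(-0.8660) = −0.26821.
Apparent dip = arctan|0.26821| = 15.0° (true dip is 44.7°, so apparent ≤ true as expected).

15.0°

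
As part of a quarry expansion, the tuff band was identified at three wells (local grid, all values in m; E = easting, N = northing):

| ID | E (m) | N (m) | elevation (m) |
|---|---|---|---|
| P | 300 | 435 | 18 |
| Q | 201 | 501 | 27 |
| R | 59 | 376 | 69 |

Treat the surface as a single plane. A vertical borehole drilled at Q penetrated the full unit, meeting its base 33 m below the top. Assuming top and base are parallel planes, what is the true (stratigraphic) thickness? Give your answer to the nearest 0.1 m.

32.2 m

Let the plane be z = a·E + b·N + c.
Q−P: −99a + 66b = 9;  R−P: −241a − 59b = 51.
Solving gives a = −0.17920, b = −0.13243.
|∇z| = √(a²+b²) = 0.22282, so dip δ = arctan(0.22282) = 12.56°.
True thickness = vertical thickness × cos δ = 33 × cos 12.56° = 32.2 m.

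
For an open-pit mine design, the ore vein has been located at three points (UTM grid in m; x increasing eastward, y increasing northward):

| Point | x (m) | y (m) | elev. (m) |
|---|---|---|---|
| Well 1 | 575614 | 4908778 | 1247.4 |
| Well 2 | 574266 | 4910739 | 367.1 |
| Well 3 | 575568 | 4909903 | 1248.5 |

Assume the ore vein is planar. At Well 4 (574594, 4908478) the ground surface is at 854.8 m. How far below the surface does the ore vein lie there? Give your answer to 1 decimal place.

Two edge vectors: Well 1→Well 2 = (-1348, 1961, -880.3), Well 1→Well 3 = (-46, 1125, 1.1).
Normal n = (Well 1→Well 2) × (Well 1→Well 3) = (992494.6, 41976.6, -1426294).
So ∂z/∂x = −n_x/n_z = 0.695855553 and ∂z/∂y = −n_y/n_z = 0.029430538.
Intercept c from Well 1: 1247.4 − 400544.20 − 144467.98 = −543764.78.
At (574594, 4908478): z_contact = 399834.43 + 144459.15 − 543764.78 = 528.80 m.
Depth below ground = 854.8 − 528.80 = 326.0 m.

326.0 m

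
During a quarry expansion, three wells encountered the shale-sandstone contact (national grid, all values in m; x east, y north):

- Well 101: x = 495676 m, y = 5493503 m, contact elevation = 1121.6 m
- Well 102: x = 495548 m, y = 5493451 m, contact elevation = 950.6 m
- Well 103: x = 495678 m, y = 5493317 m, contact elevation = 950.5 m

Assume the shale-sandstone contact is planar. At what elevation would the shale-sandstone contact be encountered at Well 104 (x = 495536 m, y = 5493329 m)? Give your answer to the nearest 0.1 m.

Let the plane be z = a·x + b·y + c.
Well 102−Well 101: −128a − 52b = −171;  Well 103−Well 101: 2a − 186b = −171.1.
Solving gives a = 0.958046169, b = 0.930194045.
Then c = 1121.6 − a·495676 − b·5493503 = −5583782.67.
At (495536, 5493329): z = 474746.4 + 5109861.9 − 5583782.67 = 825.6 m.

825.6 m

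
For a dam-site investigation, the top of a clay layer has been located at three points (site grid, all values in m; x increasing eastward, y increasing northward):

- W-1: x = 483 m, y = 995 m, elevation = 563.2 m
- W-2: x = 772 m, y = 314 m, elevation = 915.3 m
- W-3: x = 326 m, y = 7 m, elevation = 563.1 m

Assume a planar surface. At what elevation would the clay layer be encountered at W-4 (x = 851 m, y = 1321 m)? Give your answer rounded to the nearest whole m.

Let the plane be z = a·x + b·y + c.
W-2−W-1: 289a − 681b = 352.1;  W-3−W-1: −157a − 988b = −0.1.
Solving gives a = 0.88659, b = −0.14078.
Then c = 563.2 − a·483 − b·995 = 275.06.
At (851, 1321): z = 754.5 − 186.0 + 275.06 = 843.6 m.

844 m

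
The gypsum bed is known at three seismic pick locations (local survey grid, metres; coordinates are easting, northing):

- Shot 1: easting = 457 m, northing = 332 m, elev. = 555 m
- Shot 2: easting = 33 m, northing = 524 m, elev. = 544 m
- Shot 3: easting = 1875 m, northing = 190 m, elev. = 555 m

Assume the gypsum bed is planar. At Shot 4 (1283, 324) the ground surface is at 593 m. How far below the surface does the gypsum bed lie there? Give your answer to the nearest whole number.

Two edge vectors: Shot 1→Shot 2 = (-424, 192, -11), Shot 1→Shot 3 = (1418, -142, 0).
Normal n = (Shot 1→Shot 2) × (Shot 1→Shot 3) = (-1562, -15598, -212048).
So ∂z/∂easting = −n_x/n_z = −0.00737 and ∂z/∂northing = −n_y/n_z = −0.07356.
Intercept c from Shot 1: 555 + 3.37 + 24.42 = 582.79.
At (1283, 324): z_contact = −9.5 − 23.8 + 582.79 = 549.5 m.
Depth below ground = 593 − 549.5 = 43 m.

43 m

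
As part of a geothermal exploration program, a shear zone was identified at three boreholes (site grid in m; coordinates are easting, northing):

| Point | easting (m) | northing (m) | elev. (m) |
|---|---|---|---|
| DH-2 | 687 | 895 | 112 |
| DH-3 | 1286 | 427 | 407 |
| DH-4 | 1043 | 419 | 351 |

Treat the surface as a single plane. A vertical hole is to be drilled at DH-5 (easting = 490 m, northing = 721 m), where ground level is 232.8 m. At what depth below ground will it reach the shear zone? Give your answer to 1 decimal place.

Two edge vectors: DH-2→DH-3 = (599, -468, 295), DH-2→DH-4 = (356, -476, 239).
Normal n = (DH-2→DH-3) × (DH-2→DH-4) = (28568, -38141, -118516).
So ∂z/∂easting = −n_x/n_z = 0.241048 and ∂z/∂northing = −n_y/n_z = −0.321822.
Intercept c from DH-2: 112 − 165.60 + 288.03 = 234.43.
At (490, 721): z_contact = 118.11 − 232.03 + 234.43 = 120.51 m.
Depth below ground = 232.8 − 120.51 = 112.3 m.

112.3 m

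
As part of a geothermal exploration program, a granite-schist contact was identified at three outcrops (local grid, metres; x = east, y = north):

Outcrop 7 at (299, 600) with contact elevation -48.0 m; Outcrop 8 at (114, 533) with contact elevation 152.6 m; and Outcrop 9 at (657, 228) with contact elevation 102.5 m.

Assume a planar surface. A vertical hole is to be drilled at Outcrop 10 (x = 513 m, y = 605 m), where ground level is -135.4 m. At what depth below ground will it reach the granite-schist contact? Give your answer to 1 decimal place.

Let the plane be z = a·x + b·y + c.
Outcrop 8−Outcrop 7: −185a − 67b = 200.6;  Outcrop 9−Outcrop 7: 358a − 372b = 150.5.
Solving gives a = −0.69543, b = −1.07382.
Then c = -48 − a·299 − b·600 = 804.23.
At (513, 605): z_contact = −356.75 − 649.66 + 804.23 = -202.19 m.
Depth below ground = -135.4 − (-202.19) = 66.8 m.

66.8 m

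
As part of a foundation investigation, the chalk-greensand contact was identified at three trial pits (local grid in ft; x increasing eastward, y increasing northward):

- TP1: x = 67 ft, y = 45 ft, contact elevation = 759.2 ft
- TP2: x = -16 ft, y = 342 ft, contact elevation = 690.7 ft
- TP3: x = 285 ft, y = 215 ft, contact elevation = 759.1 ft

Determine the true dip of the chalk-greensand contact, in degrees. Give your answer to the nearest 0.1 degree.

Let the plane be z = a·x + b·y + c.
TP2−TP1: −83a + 297b = −68.5;  TP3−TP1: 218a + 170b = −0.1.
Solving gives a = 0.14730, b = −0.18948.
Gradient magnitude |∇z| = √(a² + b²) = √(0.02170 + 0.03590) = 0.24000.
True dip = arctan(0.24000) = 13.5°, dipping toward NW (azimuth ≈ 322°).

13.5°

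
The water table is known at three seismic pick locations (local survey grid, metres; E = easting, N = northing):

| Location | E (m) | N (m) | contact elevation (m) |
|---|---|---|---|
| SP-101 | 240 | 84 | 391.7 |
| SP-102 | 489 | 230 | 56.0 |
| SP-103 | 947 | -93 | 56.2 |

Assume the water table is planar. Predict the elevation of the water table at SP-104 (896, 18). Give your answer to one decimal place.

-22.2 m

Let the plane be z = a·E + b·N + c.
SP-102−SP-101: 249a + 146b = −335.7;  SP-103−SP-101: 707a − 177b = −335.5.
Solving gives a = −0.73595, b = −1.04417.
Then c = 391.7 − a·240 − b·84 = 656.04.
At (896, 18): z = −659.4 − 18.8 + 656.04 = -22.2 m.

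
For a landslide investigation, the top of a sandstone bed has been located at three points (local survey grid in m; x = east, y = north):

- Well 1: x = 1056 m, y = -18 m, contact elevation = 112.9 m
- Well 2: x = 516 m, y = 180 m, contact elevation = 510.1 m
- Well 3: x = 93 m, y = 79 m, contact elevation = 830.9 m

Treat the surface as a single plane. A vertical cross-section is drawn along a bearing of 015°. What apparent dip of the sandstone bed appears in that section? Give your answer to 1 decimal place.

13.0°

Let the plane be z = a·x + b·y + c.
Well 2−Well 1: −540a + 198b = 397.2;  Well 3−Well 1: −963a + 97b = 718.
Solving gives a = −0.74939, b = −0.03772.
Unit vector along 015° is (sin 15°, cos 15°) = (0.2588, 0.9659).
Slope in that direction = a·(0.2588) + b·(0.9659) = −0.23039.
Apparent dip = arctan|0.23039| = 13.0° (true dip is 36.9°, so apparent ≤ true as expected).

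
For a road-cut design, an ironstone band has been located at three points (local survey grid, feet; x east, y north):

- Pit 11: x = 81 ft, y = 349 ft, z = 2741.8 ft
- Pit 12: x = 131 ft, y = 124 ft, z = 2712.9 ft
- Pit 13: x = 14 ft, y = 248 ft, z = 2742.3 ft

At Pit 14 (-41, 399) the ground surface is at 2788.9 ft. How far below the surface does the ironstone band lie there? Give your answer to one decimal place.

24.0 ft

Let the plane be z = a·x + b·y + c.
Pit 12−Pit 11: 50a − 225b = −28.9;  Pit 13−Pit 11: −67a − 101b = 0.5.
Solving gives a = −0.15063, b = 0.09497.
Then c = 2741.8 − a·81 − b·349 = 2720.86.
At (-41, 399): z_contact = 6.18 + 37.89 + 2720.86 = 2764.93 ft.
Depth below ground = 2788.9 − 2764.93 = 24.0 ft.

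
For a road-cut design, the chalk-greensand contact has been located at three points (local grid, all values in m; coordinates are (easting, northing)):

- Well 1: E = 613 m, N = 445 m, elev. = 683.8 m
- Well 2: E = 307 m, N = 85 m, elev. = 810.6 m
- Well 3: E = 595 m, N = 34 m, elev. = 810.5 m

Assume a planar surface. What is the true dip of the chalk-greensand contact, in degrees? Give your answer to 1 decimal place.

Let the plane be z = a·E + b·N + c.
Well 2−Well 1: −306a − 360b = 126.8;  Well 3−Well 1: −18a − 411b = 126.7.
Solving gives a = −0.05451, b = −0.30589.
Gradient magnitude |∇z| = √(a² + b²) = √(0.00297 + 0.09357) = 0.31070.
True dip = arctan(0.31070) = 17.3°, dipping toward N (azimuth ≈ 010°).

17.3°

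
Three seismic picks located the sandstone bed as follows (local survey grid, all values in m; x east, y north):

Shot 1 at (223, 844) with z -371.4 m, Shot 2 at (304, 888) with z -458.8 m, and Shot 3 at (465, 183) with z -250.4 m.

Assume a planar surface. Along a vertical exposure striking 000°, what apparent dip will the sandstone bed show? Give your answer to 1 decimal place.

Two edge vectors: Shot 1→Shot 2 = (81, 44, -87.4), Shot 1→Shot 3 = (242, -661, 121).
Normal n = (Shot 1→Shot 2) × (Shot 1→Shot 3) = (-52447.4, -30951.8, -64189).
So ∂z/∂x = −n_x/n_z = −0.81708 and ∂z/∂y = −n_y/n_z = −0.48220.
Unit vector along 000° is (sin 0°, cos 0°) = (0.0000, 1.0000).
Slope in that direction = a·(0.0000) + b·(1.0000) = −0.48220.
Apparent dip = arctan|0.48220| = 25.7° (true dip is 43.5°, so apparent ≤ true as expected).

25.7°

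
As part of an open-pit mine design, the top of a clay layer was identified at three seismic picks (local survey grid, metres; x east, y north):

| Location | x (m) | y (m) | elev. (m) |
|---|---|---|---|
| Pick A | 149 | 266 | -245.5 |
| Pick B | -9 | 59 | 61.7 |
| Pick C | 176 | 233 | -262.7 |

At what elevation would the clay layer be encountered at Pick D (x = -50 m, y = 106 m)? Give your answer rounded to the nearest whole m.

Let the plane be z = a·x + b·y + c.
Pick B−Pick A: −158a − 207b = 307.2;  Pick C−Pick A: 27a − 33b = −17.2.
Solving gives a = −1.26798, b = −0.51623.
Then c = -245.5 − a·149 − b·266 = 80.75.
At (-50, 106): z = 63.4 − 54.7 + 80.75 = 89.4 m.

89 m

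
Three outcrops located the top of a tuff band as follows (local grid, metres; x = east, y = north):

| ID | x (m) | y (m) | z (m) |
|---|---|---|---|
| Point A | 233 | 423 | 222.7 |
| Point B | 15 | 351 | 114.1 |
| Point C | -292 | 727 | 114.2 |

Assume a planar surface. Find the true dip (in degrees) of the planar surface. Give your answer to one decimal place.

Two edge vectors: Point A→Point B = (-218, -72, -108.6), Point A→Point C = (-525, 304, -108.5).
Normal n = (Point A→Point B) × (Point A→Point C) = (40826.4, 33362, -104072).
So ∂z/∂x = −n_x/n_z = 0.39229 and ∂z/∂y = −n_y/n_z = 0.32057.
Gradient magnitude |∇z| = √(a² + b²) = √(0.15389 + 0.10276) = 0.50661.
True dip = arctan(0.50661) = 26.9°, dipping toward SW (azimuth ≈ 231°).

26.9°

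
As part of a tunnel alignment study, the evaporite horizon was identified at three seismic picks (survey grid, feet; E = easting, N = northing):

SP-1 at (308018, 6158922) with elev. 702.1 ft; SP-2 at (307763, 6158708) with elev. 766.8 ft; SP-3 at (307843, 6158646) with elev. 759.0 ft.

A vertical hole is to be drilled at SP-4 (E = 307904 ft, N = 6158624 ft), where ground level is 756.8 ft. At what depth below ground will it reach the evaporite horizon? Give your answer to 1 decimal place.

6.2 ft

Let the plane be z = a·E + b·N + c.
SP-2−SP-1: −255a − 214b = 64.7;  SP-3−SP-1: −175a − 276b = 56.9.
Solving gives a = −0.172505314, b = −0.096781051.
Then c = 702.1 − a·308018 − b·6158922 = 649903.78.
At (307904, 6158624): z_contact = −53115.08 − 596038.10 + 649903.78 = 750.61 ft.
Depth below ground = 756.8 − 750.61 = 6.2 ft.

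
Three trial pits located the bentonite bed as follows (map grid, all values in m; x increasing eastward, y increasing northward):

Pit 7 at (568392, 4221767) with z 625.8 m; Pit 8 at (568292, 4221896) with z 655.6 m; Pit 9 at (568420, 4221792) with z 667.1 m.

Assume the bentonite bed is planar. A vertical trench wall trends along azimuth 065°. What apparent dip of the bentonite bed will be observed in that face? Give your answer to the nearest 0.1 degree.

Two edge vectors: Pit 7→Pit 8 = (-100, 129, 29.8), Pit 7→Pit 9 = (28, 25, 41.3).
Normal n = (Pit 7→Pit 8) × (Pit 7→Pit 9) = (4582.7, 4964.4, -6112).
So ∂z/∂x = −n_x/n_z = 0.74979 and ∂z/∂y = −n_y/n_z = 0.81224.
Unit vector along 065° is (sin 65°, cos 65°) = (0.9063, 0.4226).
Slope in that direction = a·(0.9063) + b·(0.4226) = 1.02280.
Apparent dip = arctan|1.02280| = 45.6° (true dip is 47.9°, so apparent ≤ true as expected).

45.6°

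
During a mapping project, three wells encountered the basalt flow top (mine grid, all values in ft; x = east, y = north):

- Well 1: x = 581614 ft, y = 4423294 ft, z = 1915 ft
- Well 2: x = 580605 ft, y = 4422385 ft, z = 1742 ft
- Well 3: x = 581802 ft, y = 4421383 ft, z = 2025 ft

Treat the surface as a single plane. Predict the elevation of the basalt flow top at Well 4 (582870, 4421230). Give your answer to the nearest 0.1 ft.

2249.8 ft

Let the plane be z = a·x + b·y + c.
Well 2−Well 1: −1009a − 909b = −173;  Well 3−Well 1: 188a − 1911b = 110.
Solving gives a = 0.205133079, b = −0.037380943.
Then c = 1915 − a·581614 − b·4423294 = 47953.63.
At (582870, 4421230): z = 119565.9 − 165269.7 + 47953.63 = 2249.8 ft.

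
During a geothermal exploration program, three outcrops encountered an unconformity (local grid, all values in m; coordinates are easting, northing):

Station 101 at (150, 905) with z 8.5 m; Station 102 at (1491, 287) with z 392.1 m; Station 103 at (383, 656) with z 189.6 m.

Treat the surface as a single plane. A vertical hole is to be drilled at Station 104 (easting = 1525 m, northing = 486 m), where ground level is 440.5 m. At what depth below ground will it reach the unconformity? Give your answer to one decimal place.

Two edge vectors: Station 101→Station 102 = (1341, -618, 383.6), Station 101→Station 103 = (233, -249, 181.1).
Normal n = (Station 101→Station 102) × (Station 101→Station 103) = (-16403.4, -153476.3, -189915).
So ∂z/∂easting = −n_x/n_z = −0.086372 and ∂z/∂northing = −n_y/n_z = −0.808132.
Intercept c from Station 101: 8.5 + 12.96 + 731.36 = 752.81.
At (1525, 486): z_contact = −131.72 − 392.75 + 752.81 = 228.35 m.
Depth below ground = 440.5 − 228.35 = 212.2 m.

212.2 m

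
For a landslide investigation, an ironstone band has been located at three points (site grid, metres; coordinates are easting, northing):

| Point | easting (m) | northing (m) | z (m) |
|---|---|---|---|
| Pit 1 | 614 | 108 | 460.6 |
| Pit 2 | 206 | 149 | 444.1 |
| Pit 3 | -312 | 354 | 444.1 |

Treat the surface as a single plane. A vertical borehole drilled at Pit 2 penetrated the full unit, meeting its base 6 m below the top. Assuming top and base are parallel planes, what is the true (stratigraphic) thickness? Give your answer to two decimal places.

5.94 m

Let the plane be z = a·easting + b·northing + c.
Pit 2−Pit 1: −408a + 41b = −16.5;  Pit 3−Pit 1: −926a + 246b = −16.5.
Solving gives a = 0.05420, b = 0.13697.
|∇z| = √(a²+b²) = 0.14730, so dip δ = arctan(0.14730) = 8.38°.
True thickness = vertical thickness × cos δ = 6 × cos 8.38° = 5.94 m.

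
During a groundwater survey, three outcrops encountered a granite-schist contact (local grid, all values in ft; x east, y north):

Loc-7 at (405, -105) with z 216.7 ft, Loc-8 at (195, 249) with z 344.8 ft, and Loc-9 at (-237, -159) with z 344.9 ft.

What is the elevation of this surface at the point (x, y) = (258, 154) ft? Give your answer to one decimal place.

309.0 ft

Let the plane be z = a·x + b·y + c.
Loc-8−Loc-7: −210a + 354b = 128.1;  Loc-9−Loc-7: −642a − 54b = 128.2.
Solving gives a = −0.21919, b = 0.23184.
Then c = 216.7 − a·405 − b·-105 = 329.81.
At (258, 154): z = −56.6 + 35.7 + 329.81 = 309.0 ft.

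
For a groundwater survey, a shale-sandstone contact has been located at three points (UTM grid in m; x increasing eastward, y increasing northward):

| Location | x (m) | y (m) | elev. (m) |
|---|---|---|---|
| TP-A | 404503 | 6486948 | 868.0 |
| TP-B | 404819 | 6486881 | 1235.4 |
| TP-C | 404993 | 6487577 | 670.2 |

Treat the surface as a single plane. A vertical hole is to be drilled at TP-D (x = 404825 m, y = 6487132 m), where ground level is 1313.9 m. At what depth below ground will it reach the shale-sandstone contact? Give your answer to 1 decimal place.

Let the plane be z = a·x + b·y + c.
TP-B−TP-A: 316a − 67b = 367.4;  TP-C−TP-A: 490a + 629b = −197.8.
Solving gives a = 0.940620223, b = −1.047224021.
Then c = 868 − a·404503 − b·6486948 = 6413672.07.
At (404825, 6487132): z_contact = 380786.58 − 6793480.46 + 6413672.07 = 978.19 m.
Depth below ground = 1313.9 − 978.19 = 335.7 m.

335.7 m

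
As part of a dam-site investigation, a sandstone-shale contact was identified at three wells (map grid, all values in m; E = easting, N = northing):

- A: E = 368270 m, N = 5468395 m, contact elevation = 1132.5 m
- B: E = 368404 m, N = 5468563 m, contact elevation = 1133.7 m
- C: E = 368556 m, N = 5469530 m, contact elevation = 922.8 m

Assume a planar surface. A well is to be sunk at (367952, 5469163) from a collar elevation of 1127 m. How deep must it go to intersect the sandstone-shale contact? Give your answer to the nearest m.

Two edge vectors: A→B = (134, 168, 1.2), A→C = (286, 1135, -209.7).
Normal n = (A→B) × (A→C) = (-36591.6, 28443, 104042).
So ∂z/∂E = −n_x/n_z = 0.35170027 and ∂z/∂N = −n_y/n_z = −0.27337998.
Intercept c from A: 1132.5 − 129520.66 + 1494949.72 = 1366561.56.
At (367952, 5469163): z_contact = 129408.8 − 1495159.7 + 1366561.56 = 810.7 m.
Depth below ground = 1127 − 810.7 = 316 m.

316 m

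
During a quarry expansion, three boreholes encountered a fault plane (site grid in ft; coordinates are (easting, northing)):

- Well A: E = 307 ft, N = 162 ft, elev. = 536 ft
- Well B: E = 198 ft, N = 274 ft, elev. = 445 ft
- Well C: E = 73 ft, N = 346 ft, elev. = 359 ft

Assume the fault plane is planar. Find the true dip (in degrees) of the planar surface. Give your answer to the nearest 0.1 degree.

Let the plane be z = a·E + b·N + c.
Well B−Well A: −109a + 112b = −91;  Well C−Well A: −234a + 184b = −177.
Solving gives a = 0.50065, b = −0.32526.
Gradient magnitude |∇z| = √(a² + b²) = √(0.25065 + 0.10579) = 0.59703.
True dip = arctan(0.59703) = 30.8°, dipping toward WNW (azimuth ≈ 303°).

30.8°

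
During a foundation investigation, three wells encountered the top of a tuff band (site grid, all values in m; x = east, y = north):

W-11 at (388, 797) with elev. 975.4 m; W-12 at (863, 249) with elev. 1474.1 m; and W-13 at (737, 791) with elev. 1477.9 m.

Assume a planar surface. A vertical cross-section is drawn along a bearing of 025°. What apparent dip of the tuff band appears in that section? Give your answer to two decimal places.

Two edge vectors: W-11→W-12 = (475, -548, 498.7), W-11→W-13 = (349, -6, 502.5).
Normal n = (W-11→W-12) × (W-11→W-13) = (-272377.8, -64641.2, 188402).
So ∂z/∂x = −n_x/n_z = 1.44573 and ∂z/∂y = −n_y/n_z = 0.34310.
Unit vector along 025° is (sin 25°, cos 25°) = (0.4226, 0.9063).
Slope in that direction = a·(0.4226) + b·(0.9063) = 0.92195.
Apparent dip = arctan|0.92195| = 42.67° (true dip is 56.1°, so apparent ≤ true as expected).

42.67°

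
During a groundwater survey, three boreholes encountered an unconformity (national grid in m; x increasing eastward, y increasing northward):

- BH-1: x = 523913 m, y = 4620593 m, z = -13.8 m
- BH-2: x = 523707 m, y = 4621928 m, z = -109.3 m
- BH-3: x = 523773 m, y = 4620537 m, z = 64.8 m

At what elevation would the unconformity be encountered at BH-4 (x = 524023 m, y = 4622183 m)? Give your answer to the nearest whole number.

-306 m

Two edge vectors: BH-1→BH-2 = (-206, 1335, -95.5), BH-1→BH-3 = (-140, -56, 78.6).
Normal n = (BH-1→BH-2) × (BH-1→BH-3) = (99583, 29561.6, 198436).
So ∂z/∂x = −n_x/n_z = −0.50183938 and ∂z/∂y = −n_y/n_z = −0.14897297.
Intercept c from BH-1: -13.8 + 262920.18 + 688343.46 = 951249.83.
At (524023, 4622183): z = −262975.4 − 688580.3 + 951249.83 = -305.9 m.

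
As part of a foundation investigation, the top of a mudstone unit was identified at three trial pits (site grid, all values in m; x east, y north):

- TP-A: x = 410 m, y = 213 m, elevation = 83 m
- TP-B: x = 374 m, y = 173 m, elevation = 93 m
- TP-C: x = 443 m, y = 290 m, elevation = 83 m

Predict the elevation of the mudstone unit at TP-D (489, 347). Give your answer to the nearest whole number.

72 m

Let the plane be z = a·x + b·y + c.
TP-B−TP-A: −36a − 40b = 10;  TP-C−TP-A: 33a + 77b = 0.
Solving gives a = −0.53030, b = 0.22727.
Then c = 83 − a·410 − b·213 = 252.02.
At (489, 347): z = −259.3 + 78.9 + 252.02 = 71.6 m.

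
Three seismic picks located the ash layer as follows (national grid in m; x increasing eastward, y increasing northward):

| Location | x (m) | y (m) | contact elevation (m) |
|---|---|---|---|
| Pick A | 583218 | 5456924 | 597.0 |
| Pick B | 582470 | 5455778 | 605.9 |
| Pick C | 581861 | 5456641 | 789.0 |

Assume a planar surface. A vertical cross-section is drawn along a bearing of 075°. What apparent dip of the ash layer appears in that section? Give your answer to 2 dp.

7.47°

Two edge vectors: Pick A→Pick B = (-748, -1146, 8.9), Pick A→Pick C = (-1357, -283, 192).
Normal n = (Pick A→Pick B) × (Pick A→Pick C) = (-217513.3, 131538.7, -1343438).
So ∂z/∂x = −n_x/n_z = −0.16191 and ∂z/∂y = −n_y/n_z = 0.09791.
Unit vector along 075° is (sin 75°, cos 75°) = (0.9659, 0.2588).
Slope in that direction = a·(0.9659) + b·(0.2588) = −0.13105.
Apparent dip = arctan|0.13105| = 7.47° (true dip is 10.7°, so apparent ≤ true as expected).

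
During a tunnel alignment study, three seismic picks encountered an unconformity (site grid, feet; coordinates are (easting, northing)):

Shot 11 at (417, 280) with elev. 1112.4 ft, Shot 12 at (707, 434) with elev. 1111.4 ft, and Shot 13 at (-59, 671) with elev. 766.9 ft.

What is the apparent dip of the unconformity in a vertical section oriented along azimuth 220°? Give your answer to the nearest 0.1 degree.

Let the plane be z = a·E + b·N + c.
Shot 12−Shot 11: 290a + 154b = −1;  Shot 13−Shot 11: −476a + 391b = −345.5.
Solving gives a = 0.28290, b = −0.53923.
Unit vector along 220° is (sin 220°, cos 220°) = (-0.6428, -0.7660).
Slope in that direction = a·(-0.6428) + b·(-0.7660) = 0.23123.
Apparent dip = arctan|0.23123| = 13.0° (true dip is 31.3°, so apparent ≤ true as expected).

13.0°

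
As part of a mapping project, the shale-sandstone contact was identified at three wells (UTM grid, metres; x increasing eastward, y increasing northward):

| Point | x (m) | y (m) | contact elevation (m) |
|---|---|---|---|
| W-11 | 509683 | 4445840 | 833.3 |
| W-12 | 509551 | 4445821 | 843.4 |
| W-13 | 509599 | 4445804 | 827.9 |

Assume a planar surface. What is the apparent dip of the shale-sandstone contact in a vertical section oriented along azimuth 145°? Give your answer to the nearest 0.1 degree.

26.1°

Let the plane be z = a·x + b·y + c.
W-12−W-11: −132a − 19b = 10.1;  W-13−W-11: −84a − 36b = −5.4.
Solving gives a = −0.14772, b = 0.49468.
Unit vector along 145° is (sin 145°, cos 145°) = (0.5736, -0.8192).
Slope in that direction = a·(0.5736) + b·(-0.8192) = −0.48994.
Apparent dip = arctan|0.48994| = 26.1° (true dip is 27.3°, so apparent ≤ true as expected).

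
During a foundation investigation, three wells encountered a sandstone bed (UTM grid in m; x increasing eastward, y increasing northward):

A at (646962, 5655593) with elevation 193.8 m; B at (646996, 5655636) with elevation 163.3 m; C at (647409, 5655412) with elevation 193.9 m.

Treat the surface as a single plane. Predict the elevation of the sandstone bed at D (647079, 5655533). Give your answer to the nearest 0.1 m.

200.6 m

Let the plane be z = a·x + b·y + c.
B−A: 34a + 43b = −30.5;  C−A: 447a − 181b = 0.1.
Solving gives a = −0.217387192, b = −0.537414778.
Then c = 193.8 − a·646962 − b·5655593 = 3180234.31.
At (647079, 5655533): z = −140666.7 − 3039367.0 + 3180234.31 = 200.6 m.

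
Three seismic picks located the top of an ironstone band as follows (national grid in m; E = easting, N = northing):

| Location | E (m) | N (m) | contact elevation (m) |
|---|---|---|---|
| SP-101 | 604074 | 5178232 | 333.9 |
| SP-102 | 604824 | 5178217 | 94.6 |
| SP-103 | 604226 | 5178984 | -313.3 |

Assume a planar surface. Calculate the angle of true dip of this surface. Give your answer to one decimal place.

Two edge vectors: SP-101→SP-102 = (750, -15, -239.3), SP-101→SP-103 = (152, 752, -647.2).
Normal n = (SP-101→SP-102) × (SP-101→SP-103) = (189661.6, 449026.4, 566280).
So ∂z/∂E = −n_x/n_z = −0.33493 and ∂z/∂N = −n_y/n_z = −0.79294.
Gradient magnitude |∇z| = √(a² + b²) = √(0.11218 + 0.62875) = 0.86077.
True dip = arctan(0.86077) = 40.7°, dipping toward NNE (azimuth ≈ 023°).

40.7°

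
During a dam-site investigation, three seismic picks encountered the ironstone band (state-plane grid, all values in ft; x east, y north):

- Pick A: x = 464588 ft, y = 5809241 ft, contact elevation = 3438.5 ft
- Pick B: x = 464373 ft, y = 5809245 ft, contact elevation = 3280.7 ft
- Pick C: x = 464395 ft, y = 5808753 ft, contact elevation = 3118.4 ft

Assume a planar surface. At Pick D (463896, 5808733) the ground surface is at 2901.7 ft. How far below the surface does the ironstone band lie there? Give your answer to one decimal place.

160.2 ft

Let the plane be z = a·x + b·y + c.
Pick B−Pick A: −215a + 4b = −157.8;  Pick C−Pick A: −193a − 488b = −320.1.
Solving gives a = 0.740706960, b = 0.362999092.
Then c = 3438.5 − a·464588 − b·5809241 = −2449434.27.
At (463896, 5808733): z_contact = 343611.00 + 2108564.80 − 2449434.27 = 2741.53 ft.
Depth below ground = 2901.7 − 2741.53 = 160.2 ft.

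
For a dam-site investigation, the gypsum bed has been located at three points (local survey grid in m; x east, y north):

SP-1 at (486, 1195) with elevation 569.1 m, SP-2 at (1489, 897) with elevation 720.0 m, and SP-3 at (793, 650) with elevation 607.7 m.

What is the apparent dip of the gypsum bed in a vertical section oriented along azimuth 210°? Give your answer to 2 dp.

5.27°

Two edge vectors: SP-1→SP-2 = (1003, -298, 150.9), SP-1→SP-3 = (307, -545, 38.6).
Normal n = (SP-1→SP-2) × (SP-1→SP-3) = (70737.7, 7610.5, -455149).
So ∂z/∂x = −n_x/n_z = 0.15542 and ∂z/∂y = −n_y/n_z = 0.01672.
Unit vector along 210° is (sin 210°, cos 210°) = (-0.5000, -0.8660).
Slope in that direction = a·(-0.5000) + b·(-0.8660) = −0.09219.
Apparent dip = arctan|0.09219| = 5.27° (true dip is 8.9°, so apparent ≤ true as expected).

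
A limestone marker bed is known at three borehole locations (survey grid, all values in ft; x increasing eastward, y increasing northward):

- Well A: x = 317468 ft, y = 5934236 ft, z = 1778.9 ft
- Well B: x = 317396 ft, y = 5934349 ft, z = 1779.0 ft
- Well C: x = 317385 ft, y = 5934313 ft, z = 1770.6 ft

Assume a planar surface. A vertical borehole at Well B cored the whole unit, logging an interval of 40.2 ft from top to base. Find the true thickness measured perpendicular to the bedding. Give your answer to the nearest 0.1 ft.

Let the plane be z = a·x + b·y + c.
Well B−Well A: −72a + 113b = 0.1;  Well C−Well A: −83a + 77b = −8.3.
Solving gives a = 0.24657, b = 0.15799.
|∇z| = √(a²+b²) = 0.29285, so dip δ = arctan(0.29285) = 16.32°.
True thickness = vertical thickness × cos δ = 40.2 × cos 16.32° = 38.6 ft.

38.6 ft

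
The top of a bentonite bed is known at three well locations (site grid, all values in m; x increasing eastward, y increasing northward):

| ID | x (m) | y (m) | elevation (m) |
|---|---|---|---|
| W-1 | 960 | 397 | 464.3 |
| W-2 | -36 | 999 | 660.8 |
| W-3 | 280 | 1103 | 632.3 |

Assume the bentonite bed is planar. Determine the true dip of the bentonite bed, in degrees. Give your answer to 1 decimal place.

Let the plane be z = a·x + b·y + c.
W-2−W-1: −996a + 602b = 196.5;  W-3−W-1: −680a + 706b = 168.
Solving gives a = −0.12795, b = 0.11472.
Gradient magnitude |∇z| = √(a² + b²) = √(0.01637 + 0.01316) = 0.17185.
True dip = arctan(0.17185) = 9.8°, dipping toward SE (azimuth ≈ 132°).

9.8°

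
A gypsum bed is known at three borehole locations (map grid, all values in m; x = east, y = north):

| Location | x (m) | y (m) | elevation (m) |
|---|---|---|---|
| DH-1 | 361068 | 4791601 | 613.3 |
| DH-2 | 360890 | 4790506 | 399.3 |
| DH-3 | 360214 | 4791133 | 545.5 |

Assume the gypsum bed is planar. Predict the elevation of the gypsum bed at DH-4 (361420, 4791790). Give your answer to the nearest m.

Two edge vectors: DH-1→DH-2 = (-178, -1095, -214), DH-1→DH-3 = (-854, -468, -67.8).
Normal n = (DH-1→DH-2) × (DH-1→DH-3) = (-25911, 170687.6, -851826).
So ∂z/∂x = −n_x/n_z = −0.03041818 and ∂z/∂y = −n_y/n_z = 0.20037848.
Intercept c from DH-1: 613.3 + 10983.03 − 960133.73 = −948537.40.
At (361420, 4791790): z = −10993.7 + 960171.6 − 948537.40 = 640.5 m.

640 m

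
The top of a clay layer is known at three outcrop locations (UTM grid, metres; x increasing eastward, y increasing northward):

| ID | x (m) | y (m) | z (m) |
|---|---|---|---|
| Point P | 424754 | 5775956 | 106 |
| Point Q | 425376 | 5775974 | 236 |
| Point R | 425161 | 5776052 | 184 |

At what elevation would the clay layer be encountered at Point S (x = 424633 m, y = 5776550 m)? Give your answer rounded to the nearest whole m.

Let the plane be z = a·x + b·y + c.
Point Q−Point P: 622a + 18b = 130;  Point R−Point P: 407a + 96b = 78.
Solving gives a = 0.21143053, b = −0.08387737.
Then c = 106 − a·424754 − b·5775956 = 394772.04.
At (424633, 5776550): z = 89780.4 − 484521.8 + 394772.04 = 30.6 m.

31 m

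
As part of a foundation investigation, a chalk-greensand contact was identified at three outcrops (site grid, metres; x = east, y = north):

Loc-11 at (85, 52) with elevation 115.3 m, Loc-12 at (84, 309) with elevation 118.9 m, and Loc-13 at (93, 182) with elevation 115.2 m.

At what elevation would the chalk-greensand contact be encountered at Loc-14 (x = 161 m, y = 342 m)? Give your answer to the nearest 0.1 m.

101.9 m

Let the plane be z = a·x + b·y + c.
Loc-12−Loc-11: −1a + 257b = 3.6;  Loc-13−Loc-11: 8a + 130b = −0.1.
Solving gives a = −0.22585, b = 0.01313.
Then c = 115.3 − a·85 − b·52 = 133.81.
At (161, 342): z = −36.4 + 4.5 + 133.81 = 101.9 m.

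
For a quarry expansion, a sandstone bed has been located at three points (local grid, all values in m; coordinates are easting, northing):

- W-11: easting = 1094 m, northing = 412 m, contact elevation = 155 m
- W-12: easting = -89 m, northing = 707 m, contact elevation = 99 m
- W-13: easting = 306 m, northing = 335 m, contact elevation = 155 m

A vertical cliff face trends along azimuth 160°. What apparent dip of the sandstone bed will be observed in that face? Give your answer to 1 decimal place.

Two edge vectors: W-11→W-12 = (-1183, 295, -56), W-11→W-13 = (-788, -77, 0).
Normal n = (W-11→W-12) × (W-11→W-13) = (-4312, 44128, 323551).
So ∂z/∂easting = −n_x/n_z = 0.01333 and ∂z/∂northing = −n_y/n_z = −0.13639.
Unit vector along 160° is (sin 160°, cos 160°) = (0.3420, -0.9397).
Slope in that direction = a·(0.3420) + b·(-0.9397) = 0.13272.
Apparent dip = arctan|0.13272| = 7.6° (true dip is 7.8°, so apparent ≤ true as expected).

7.6°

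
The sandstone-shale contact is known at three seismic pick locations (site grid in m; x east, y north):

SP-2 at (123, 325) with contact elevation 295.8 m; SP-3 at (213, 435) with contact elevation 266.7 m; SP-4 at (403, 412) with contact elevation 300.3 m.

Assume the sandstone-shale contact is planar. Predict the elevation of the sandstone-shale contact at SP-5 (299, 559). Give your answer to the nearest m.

Two edge vectors: SP-2→SP-3 = (90, 110, -29.1), SP-2→SP-4 = (280, 87, 4.5).
Normal n = (SP-2→SP-3) × (SP-2→SP-4) = (3026.7, -8553, -22970).
So ∂z/∂x = −n_x/n_z = 0.13177 and ∂z/∂y = −n_y/n_z = −0.37236.
Intercept c from SP-2: 295.8 − 16.21 + 121.02 = 400.61.
At (299, 559): z = 39.4 − 208.1 + 400.61 = 231.9 m.

232 m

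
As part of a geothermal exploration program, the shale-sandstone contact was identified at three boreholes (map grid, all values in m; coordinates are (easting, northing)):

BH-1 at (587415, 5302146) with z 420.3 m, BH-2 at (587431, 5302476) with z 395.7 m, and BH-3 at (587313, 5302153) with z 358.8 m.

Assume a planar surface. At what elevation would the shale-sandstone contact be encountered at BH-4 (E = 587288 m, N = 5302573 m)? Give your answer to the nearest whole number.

Let the plane be z = a·E + b·N + c.
BH-2−BH-1: 16a + 330b = −24.6;  BH-3−BH-1: −102a + 7b = −61.5.
Solving gives a = 0.59584271, b = −0.10343480.
Then c = 420.3 − a·587415 − b·5302146 = 198839.76.
At (587288, 5302573): z = 349931.3 − 548470.6 + 198839.76 = 300.5 m.

300 m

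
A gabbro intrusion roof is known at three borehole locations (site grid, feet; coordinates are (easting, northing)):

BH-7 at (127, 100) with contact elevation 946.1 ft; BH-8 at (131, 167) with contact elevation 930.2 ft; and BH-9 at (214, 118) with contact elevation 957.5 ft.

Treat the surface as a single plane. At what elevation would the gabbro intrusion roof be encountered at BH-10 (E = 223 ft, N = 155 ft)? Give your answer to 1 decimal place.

950.0 ft

Let the plane be z = a·E + b·N + c.
BH-8−BH-7: 4a + 67b = −15.9;  BH-9−BH-7: 87a + 18b = 11.4.
Solving gives a = 0.18239, b = −0.24820.
Then c = 946.1 − a·127 − b·100 = 947.76.
At (223, 155): z = 40.7 − 38.5 + 947.76 = 950.0 ft.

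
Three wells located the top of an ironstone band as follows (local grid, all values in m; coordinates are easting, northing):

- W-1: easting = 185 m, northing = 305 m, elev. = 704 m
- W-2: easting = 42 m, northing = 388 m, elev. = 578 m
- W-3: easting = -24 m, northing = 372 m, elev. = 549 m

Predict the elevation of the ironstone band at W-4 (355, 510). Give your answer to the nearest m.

Let the plane be z = a·easting + b·northing + c.
W-2−W-1: −143a + 83b = −126;  W-3−W-1: −209a + 67b = −155.
Solving gives a = 0.56953, b = −0.53683.
Then c = 704 − a·185 − b·305 = 762.37.
At (355, 510): z = 202.2 − 273.8 + 762.37 = 690.8 m.

691 m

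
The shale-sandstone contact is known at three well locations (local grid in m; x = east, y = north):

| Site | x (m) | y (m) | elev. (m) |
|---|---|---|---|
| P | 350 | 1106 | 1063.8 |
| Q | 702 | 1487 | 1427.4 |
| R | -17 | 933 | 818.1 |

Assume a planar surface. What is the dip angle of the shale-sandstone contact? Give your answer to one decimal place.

35.4°

Two edge vectors: P→Q = (352, 381, 363.6), P→R = (-367, -173, -245.7).
Normal n = (P→Q) × (P→R) = (-30708.9, -46954.8, 78931).
So ∂z/∂x = −n_x/n_z = 0.38906 and ∂z/∂y = −n_y/n_z = 0.59488.
Gradient magnitude |∇z| = √(a² + b²) = √(0.15137 + 0.35389) = 0.71081.
True dip = arctan(0.71081) = 35.4°, dipping toward SSW (azimuth ≈ 213°).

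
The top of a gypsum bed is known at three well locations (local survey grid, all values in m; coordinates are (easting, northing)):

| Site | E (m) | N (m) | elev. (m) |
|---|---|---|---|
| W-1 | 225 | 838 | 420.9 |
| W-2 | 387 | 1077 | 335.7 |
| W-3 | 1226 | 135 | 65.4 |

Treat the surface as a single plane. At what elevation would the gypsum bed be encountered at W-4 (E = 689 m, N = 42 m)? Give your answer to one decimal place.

Let the plane be z = a·E + b·N + c.
W-2−W-1: 162a + 239b = −85.2;  W-3−W-1: 1001a − 703b = −355.5.
Solving gives a = −0.410223, b = −0.078426.
Then c = 420.9 − a·225 − b·838 = 578.92.
At (689, 42): z = −282.6 − 3.3 + 578.92 = 293.0 m.

293.0 m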